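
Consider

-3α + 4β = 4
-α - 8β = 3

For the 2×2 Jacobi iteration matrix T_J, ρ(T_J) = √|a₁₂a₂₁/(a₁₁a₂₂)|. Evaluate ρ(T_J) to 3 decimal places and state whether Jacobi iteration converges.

0.408

a₁₂a₂₁/(a₁₁a₂₂) = (4)·(-1) / ((-3)·(-8)) = -0.166667
ρ = √|-0.166667| = √0.166667 = 0.408
ρ < 1, so Jacobi converges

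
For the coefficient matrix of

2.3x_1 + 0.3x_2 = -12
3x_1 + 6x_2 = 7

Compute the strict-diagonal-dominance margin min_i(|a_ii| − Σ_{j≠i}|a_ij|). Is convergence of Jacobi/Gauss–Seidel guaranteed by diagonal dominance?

row 1: |2.3| − (0.3) = 2
row 2: |6| − (3) = 3
minimum over rows = 2 → strictly diagonally dominant (convergence guaranteed)

2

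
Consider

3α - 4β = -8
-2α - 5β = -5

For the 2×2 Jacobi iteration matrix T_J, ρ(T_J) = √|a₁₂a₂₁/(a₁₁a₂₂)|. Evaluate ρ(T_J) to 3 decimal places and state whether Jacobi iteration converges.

0.730

a₁₂a₂₁/(a₁₁a₂₂) = (-4)·(-2) / ((3)·(-5)) = -0.533333
ρ = √|-0.533333| = √0.533333 = 0.730
ρ < 1, so Jacobi converges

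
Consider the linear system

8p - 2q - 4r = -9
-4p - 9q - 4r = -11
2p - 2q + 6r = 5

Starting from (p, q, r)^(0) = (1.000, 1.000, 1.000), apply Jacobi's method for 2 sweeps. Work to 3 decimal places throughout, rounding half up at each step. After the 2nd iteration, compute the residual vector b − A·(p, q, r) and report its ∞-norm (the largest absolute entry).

2.314

Iteration 1:
  p = (-9 - (-2)·1.000 - (-4)·1.000) / (8) = -0.375
  q = (-11 - (-4)·1.000 - (-4)·1.000) / (-9) = 0.333
  r = (5 - (2)·1.000 - (-2)·1.000) / (6) = 0.833
Iteration 2:
  p = (-9 - (-2)·0.333 - (-4)·0.833) / (8) = -0.625
  q = (-11 - (-4)·-0.375 - (-4)·0.833) / (-9) = 1.019
  r = (5 - (2)·-0.375 - (-2)·0.333) / (6) = 1.069
Residual b − A·x = (2.314, -0.053, 1.874); ∞-norm = 2.314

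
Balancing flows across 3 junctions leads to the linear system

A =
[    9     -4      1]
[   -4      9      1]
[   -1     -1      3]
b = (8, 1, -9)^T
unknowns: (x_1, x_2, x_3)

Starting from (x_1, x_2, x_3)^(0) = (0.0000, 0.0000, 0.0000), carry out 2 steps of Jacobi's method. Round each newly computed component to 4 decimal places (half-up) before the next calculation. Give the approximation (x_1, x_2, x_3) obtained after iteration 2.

(1.2716, 0.8395, -2.6667)

Iteration 1:
  x_1 = (8 - (-4)·0.0000 - (1)·0.0000) / (9) = 0.8889
  x_2 = (1 - (-4)·0.0000 - (1)·0.0000) / (9) = 0.1111
  x_3 = (-9 - (-1)·0.0000 - (-1)·0.0000) / (3) = -3.0000
Iteration 2:
  x_1 = (8 - (-4)·0.1111 - (1)·-3.0000) / (9) = 1.2716
  x_2 = (1 - (-4)·0.8889 - (1)·-3.0000) / (9) = 0.8395
  x_3 = (-9 - (-1)·0.8889 - (-1)·0.1111) / (3) = -2.6667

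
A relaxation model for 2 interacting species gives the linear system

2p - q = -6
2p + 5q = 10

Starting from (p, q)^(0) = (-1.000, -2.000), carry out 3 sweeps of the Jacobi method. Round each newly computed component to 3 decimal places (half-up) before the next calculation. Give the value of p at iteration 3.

-1.200

Iteration 1:
  p = (-6 - (-1)·-2.000) / (2) = -4.000
  q = (10 - (2)·-1.000) / (5) = 2.400
Iteration 2:
  p = (-6 - (-1)·2.400) / (2) = -1.800
  q = (10 - (2)·-4.000) / (5) = 3.600
Iteration 3:
  p = (-6 - (-1)·3.600) / (2) = -1.200
  q = (10 - (2)·-1.800) / (5) = 2.720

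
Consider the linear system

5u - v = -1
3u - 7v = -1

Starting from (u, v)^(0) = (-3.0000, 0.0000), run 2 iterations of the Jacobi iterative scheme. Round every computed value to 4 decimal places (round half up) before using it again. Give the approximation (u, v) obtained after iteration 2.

Iteration 1:
  u = (-1 - (-1)·0.0000) / (5) = -0.2000
  v = (-1 - (3)·-3.0000) / (-7) = -1.1429
Iteration 2:
  u = (-1 - (-1)·-1.1429) / (5) = -0.4286
  v = (-1 - (3)·-0.2000) / (-7) = 0.0571

(-0.4286, 0.0571)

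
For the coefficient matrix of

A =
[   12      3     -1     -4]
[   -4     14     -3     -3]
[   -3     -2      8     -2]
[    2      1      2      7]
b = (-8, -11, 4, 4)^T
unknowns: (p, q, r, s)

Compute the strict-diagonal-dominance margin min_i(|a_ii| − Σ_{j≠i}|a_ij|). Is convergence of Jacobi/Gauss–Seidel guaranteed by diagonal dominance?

row 1: |12| − (3+1+4) = 4
row 2: |14| − (4+3+3) = 4
row 3: |8| − (3+2+2) = 1
row 4: |7| − (2+1+2) = 2
minimum over rows = 1 → strictly diagonally dominant (convergence guaranteed)

1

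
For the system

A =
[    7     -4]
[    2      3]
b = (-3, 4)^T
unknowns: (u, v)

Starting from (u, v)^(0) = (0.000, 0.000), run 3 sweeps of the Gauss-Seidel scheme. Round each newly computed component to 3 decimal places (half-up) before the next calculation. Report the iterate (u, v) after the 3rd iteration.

Iteration 1:
  u = (-3 - (-4)·0.000) / (7) = -0.429
  v = (4 - (2)·-0.429) / (3) = 1.619
Iteration 2:
  u = (-3 - (-4)·1.619) / (7) = 0.497
  v = (4 - (2)·0.497) / (3) = 1.002
Iteration 3:
  u = (-3 - (-4)·1.002) / (7) = 0.144
  v = (4 - (2)·0.144) / (3) = 1.237

(0.144, 1.237)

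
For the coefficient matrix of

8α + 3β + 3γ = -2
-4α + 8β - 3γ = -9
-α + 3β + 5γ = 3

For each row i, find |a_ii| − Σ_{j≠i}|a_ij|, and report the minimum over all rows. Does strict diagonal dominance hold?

1

row 1: |8| − (3+3) = 2
row 2: |8| − (4+3) = 1
row 3: |5| − (1+3) = 1
minimum over rows = 1 → strictly diagonally dominant (convergence guaranteed)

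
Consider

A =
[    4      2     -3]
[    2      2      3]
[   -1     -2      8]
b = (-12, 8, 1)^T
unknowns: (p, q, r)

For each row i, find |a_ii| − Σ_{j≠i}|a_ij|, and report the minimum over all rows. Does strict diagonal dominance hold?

-3

row 1: |4| − (2+3) = -1
row 2: |2| − (2+3) = -3
row 3: |8| − (1+2) = 5
minimum over rows = -3 → not strictly diagonally dominant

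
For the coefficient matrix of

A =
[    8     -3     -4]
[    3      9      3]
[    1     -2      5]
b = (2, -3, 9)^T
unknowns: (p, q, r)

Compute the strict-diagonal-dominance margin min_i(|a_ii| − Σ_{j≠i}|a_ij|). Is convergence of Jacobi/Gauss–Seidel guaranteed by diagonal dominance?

row 1: |8| − (3+4) = 1
row 2: |9| − (3+3) = 3
row 3: |5| − (1+2) = 2
minimum over rows = 1 → strictly diagonally dominant (convergence guaranteed)

1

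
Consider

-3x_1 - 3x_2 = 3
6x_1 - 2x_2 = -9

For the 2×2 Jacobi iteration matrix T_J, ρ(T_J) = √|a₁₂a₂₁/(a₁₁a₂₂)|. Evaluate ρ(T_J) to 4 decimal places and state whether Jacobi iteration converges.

1.7321

a₁₂a₂₁/(a₁₁a₂₂) = (-3)·(6) / ((-3)·(-2)) = -3.000000
ρ = √|-3.000000| = √3.000000 = 1.7321
ρ > 1, so Jacobi diverges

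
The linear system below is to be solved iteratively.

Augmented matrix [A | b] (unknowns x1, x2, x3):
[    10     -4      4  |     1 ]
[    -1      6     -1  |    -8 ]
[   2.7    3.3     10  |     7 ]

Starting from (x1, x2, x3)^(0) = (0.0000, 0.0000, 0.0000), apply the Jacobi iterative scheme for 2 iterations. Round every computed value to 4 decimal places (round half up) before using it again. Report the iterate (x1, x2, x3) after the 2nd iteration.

(-0.7133, -1.2000, 1.1130)

Iteration 1:
  x1 = (1 - (-4)·0.0000 - (4)·0.0000) / (10) = 0.1000
  x2 = (-8 - (-1)·0.0000 - (-1)·0.0000) / (6) = -1.3333
  x3 = (7 - (2.7)·0.0000 - (3.3)·0.0000) / (10) = 0.7000
Iteration 2:
  x1 = (1 - (-4)·-1.3333 - (4)·0.7000) / (10) = -0.7133
  x2 = (-8 - (-1)·0.1000 - (-1)·0.7000) / (6) = -1.2000
  x3 = (7 - (2.7)·0.1000 - (3.3)·-1.3333) / (10) = 1.1130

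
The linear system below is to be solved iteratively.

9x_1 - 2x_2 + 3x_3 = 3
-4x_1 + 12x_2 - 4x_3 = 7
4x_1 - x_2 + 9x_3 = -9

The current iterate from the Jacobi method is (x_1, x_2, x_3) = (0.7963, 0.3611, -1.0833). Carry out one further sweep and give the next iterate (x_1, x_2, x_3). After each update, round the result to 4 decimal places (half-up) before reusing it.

One sweep:
  x_1 = (3 - (-2)·0.3611 - (3)·-1.0833) / (9) = 0.7747
  x_2 = (7 - (-4)·0.7963 - (-4)·-1.0833) / (12) = 0.4877
  x_3 = (-9 - (4)·0.7963 - (-1)·0.3611) / (9) = -1.3138

(0.7747, 0.4877, -1.3138)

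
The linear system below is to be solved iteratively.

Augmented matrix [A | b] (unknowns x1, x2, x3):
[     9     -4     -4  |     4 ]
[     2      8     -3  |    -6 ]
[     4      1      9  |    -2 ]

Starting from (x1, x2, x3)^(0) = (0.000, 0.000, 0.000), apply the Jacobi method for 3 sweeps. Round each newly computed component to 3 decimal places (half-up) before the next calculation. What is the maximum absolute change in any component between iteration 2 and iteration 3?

0.213

Iteration 1:
  x1 = (4 - (-4)·0.000 - (-4)·0.000) / (9) = 0.444
  x2 = (-6 - (2)·0.000 - (-3)·0.000) / (8) = -0.750
  x3 = (-2 - (4)·0.000 - (1)·0.000) / (9) = -0.222
Iteration 2:
  x1 = (4 - (-4)·-0.750 - (-4)·-0.222) / (9) = 0.012
  x2 = (-6 - (2)·0.444 - (-3)·-0.222) / (8) = -0.944
  x3 = (-2 - (4)·0.444 - (1)·-0.750) / (9) = -0.336
Iteration 3:
  x1 = (4 - (-4)·-0.944 - (-4)·-0.336) / (9) = -0.124
  x2 = (-6 - (2)·0.012 - (-3)·-0.336) / (8) = -0.879
  x3 = (-2 - (4)·0.012 - (1)·-0.944) / (9) = -0.123
Change: (-0.136, 0.065, 0.213) → max |·| = 0.213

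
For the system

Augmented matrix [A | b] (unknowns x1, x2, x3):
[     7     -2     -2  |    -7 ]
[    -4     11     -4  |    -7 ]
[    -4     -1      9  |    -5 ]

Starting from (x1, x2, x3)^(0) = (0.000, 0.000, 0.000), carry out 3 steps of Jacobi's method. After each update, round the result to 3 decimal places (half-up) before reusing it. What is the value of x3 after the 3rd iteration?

-1.285

Iteration 1:
  x1 = (-7 - (-2)·0.000 - (-2)·0.000) / (7) = -1.000
  x2 = (-7 - (-4)·0.000 - (-4)·0.000) / (11) = -0.636
  x3 = (-5 - (-4)·0.000 - (-1)·0.000) / (9) = -0.556
Iteration 2:
  x1 = (-7 - (-2)·-0.636 - (-2)·-0.556) / (7) = -1.341
  x2 = (-7 - (-4)·-1.000 - (-4)·-0.556) / (11) = -1.202
  x3 = (-5 - (-4)·-1.000 - (-1)·-0.636) / (9) = -1.071
Iteration 3:
  x1 = (-7 - (-2)·-1.202 - (-2)·-1.071) / (7) = -1.649
  x2 = (-7 - (-4)·-1.341 - (-4)·-1.071) / (11) = -1.513
  x3 = (-5 - (-4)·-1.341 - (-1)·-1.202) / (9) = -1.285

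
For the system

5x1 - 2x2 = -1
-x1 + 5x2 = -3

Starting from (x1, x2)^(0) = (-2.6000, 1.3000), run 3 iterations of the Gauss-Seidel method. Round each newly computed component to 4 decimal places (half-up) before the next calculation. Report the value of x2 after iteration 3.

Iteration 1:
  x1 = (-1 - (-2)·1.3000) / (5) = 0.3200
  x2 = (-3 - (-1)·0.3200) / (5) = -0.5360
Iteration 2:
  x1 = (-1 - (-2)·-0.5360) / (5) = -0.4144
  x2 = (-3 - (-1)·-0.4144) / (5) = -0.6829
Iteration 3:
  x1 = (-1 - (-2)·-0.6829) / (5) = -0.4732
  x2 = (-3 - (-1)·-0.4732) / (5) = -0.6946

-0.6946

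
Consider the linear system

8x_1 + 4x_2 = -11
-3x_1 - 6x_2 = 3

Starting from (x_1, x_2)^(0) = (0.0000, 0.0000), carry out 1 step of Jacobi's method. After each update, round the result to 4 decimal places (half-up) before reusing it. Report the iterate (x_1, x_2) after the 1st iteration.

(-1.3750, -0.5000)

Iteration 1:
  x_1 = (-11 - (4)·0.0000) / (8) = -1.3750
  x_2 = (3 - (-3)·0.0000) / (-6) = -0.5000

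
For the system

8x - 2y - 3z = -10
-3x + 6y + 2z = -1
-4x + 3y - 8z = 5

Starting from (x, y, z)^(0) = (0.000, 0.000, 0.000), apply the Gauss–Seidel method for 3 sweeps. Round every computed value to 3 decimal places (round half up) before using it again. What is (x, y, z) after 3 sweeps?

(-1.523, -0.874, -0.191)

Iteration 1:
  x = (-10 - (-2)·0.000 - (-3)·0.000) / (8) = -1.250
  y = (-1 - (-3)·-1.250 - (2)·0.000) / (6) = -0.792
  z = (5 - (-4)·-1.250 - (3)·-0.792) / (-8) = -0.297
Iteration 2:
  x = (-10 - (-2)·-0.792 - (-3)·-0.297) / (8) = -1.559
  y = (-1 - (-3)·-1.559 - (2)·-0.297) / (6) = -0.847
  z = (5 - (-4)·-1.559 - (3)·-0.847) / (-8) = -0.163
Iteration 3:
  x = (-10 - (-2)·-0.847 - (-3)·-0.163) / (8) = -1.523
  y = (-1 - (-3)·-1.523 - (2)·-0.163) / (6) = -0.874
  z = (5 - (-4)·-1.523 - (3)·-0.874) / (-8) = -0.191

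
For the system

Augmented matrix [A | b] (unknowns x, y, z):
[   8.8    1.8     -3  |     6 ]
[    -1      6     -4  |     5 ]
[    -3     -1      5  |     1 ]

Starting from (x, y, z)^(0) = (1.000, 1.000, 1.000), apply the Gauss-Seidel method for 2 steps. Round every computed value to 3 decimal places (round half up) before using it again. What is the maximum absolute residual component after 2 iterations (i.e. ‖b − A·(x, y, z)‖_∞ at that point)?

0.306

Iteration 1:
  x = (6 - (1.8)·1.000 - (-3)·1.000) / (8.8) = 0.818
  y = (5 - (-1)·0.818 - (-4)·1.000) / (6) = 1.636
  z = (1 - (-3)·0.818 - (-1)·1.636) / (5) = 1.018
Iteration 2:
  x = (6 - (1.8)·1.636 - (-3)·1.018) / (8.8) = 0.694
  y = (5 - (-1)·0.694 - (-4)·1.018) / (6) = 1.628
  z = (1 - (-3)·0.694 - (-1)·1.628) / (5) = 0.942
Residual b − A·x = (-0.212, -0.306, 0.000); ∞-norm = 0.306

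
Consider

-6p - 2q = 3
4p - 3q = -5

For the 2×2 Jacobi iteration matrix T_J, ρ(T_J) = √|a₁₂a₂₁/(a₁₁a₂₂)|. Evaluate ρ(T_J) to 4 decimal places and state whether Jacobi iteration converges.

0.6667

a₁₂a₂₁/(a₁₁a₂₂) = (-2)·(4) / ((-6)·(-3)) = -0.444444
ρ = √|-0.444444| = √0.444444 = 0.6667
ρ < 1, so Jacobi converges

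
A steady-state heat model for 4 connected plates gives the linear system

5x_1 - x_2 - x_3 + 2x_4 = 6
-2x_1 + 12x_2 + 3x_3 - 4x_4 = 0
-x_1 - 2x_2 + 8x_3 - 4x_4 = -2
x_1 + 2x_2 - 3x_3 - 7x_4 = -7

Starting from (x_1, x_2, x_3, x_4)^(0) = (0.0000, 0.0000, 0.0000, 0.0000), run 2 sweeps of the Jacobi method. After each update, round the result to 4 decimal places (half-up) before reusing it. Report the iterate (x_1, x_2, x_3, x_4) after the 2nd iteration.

(0.7500, 0.5958, 0.4000, 1.2786)

Iteration 1:
  x_1 = (6 - (-1)·0.0000 - (-1)·0.0000 - (2)·0.0000) / (5) = 1.2000
  x_2 = (0 - (-2)·0.0000 - (3)·0.0000 - (-4)·0.0000) / (12) = 0.0000
  x_3 = (-2 - (-1)·0.0000 - (-2)·0.0000 - (-4)·0.0000) / (8) = -0.2500
  x_4 = (-7 - (1)·0.0000 - (2)·0.0000 - (-3)·0.0000) / (-7) = 1.0000
Iteration 2:
  x_1 = (6 - (-1)·0.0000 - (-1)·-0.2500 - (2)·1.0000) / (5) = 0.7500
  x_2 = (0 - (-2)·1.2000 - (3)·-0.2500 - (-4)·1.0000) / (12) = 0.5958
  x_3 = (-2 - (-1)·1.2000 - (-2)·0.0000 - (-4)·1.0000) / (8) = 0.4000
  x_4 = (-7 - (1)·1.2000 - (2)·0.0000 - (-3)·-0.2500) / (-7) = 1.2786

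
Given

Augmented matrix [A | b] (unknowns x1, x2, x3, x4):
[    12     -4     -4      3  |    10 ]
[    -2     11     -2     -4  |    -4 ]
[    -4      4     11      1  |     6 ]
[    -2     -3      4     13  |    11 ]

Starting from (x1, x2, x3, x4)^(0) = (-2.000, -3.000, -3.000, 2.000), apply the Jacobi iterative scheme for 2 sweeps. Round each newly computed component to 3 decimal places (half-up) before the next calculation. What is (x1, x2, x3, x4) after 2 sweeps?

Iteration 1:
  x1 = (10 - (-4)·-3.000 - (-4)·-3.000 - (3)·2.000) / (12) = -1.667
  x2 = (-4 - (-2)·-2.000 - (-2)·-3.000 - (-4)·2.000) / (11) = -0.545
  x3 = (6 - (-4)·-2.000 - (4)·-3.000 - (1)·2.000) / (11) = 0.727
  x4 = (11 - (-2)·-2.000 - (-3)·-3.000 - (4)·-3.000) / (13) = 0.769
Iteration 2:
  x1 = (10 - (-4)·-0.545 - (-4)·0.727 - (3)·0.769) / (12) = 0.702
  x2 = (-4 - (-2)·-1.667 - (-2)·0.727 - (-4)·0.769) / (11) = -0.255
  x3 = (6 - (-4)·-1.667 - (4)·-0.545 - (1)·0.769) / (11) = 0.068
  x4 = (11 - (-2)·-1.667 - (-3)·-0.545 - (4)·0.727) / (13) = 0.240

(0.702, -0.255, 0.068, 0.240)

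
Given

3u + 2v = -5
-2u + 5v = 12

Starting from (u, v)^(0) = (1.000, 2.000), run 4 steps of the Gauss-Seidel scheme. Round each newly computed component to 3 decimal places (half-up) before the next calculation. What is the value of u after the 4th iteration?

Iteration 1:
  u = (-5 - (2)·2.000) / (3) = -3.000
  v = (12 - (-2)·-3.000) / (5) = 1.200
Iteration 2:
  u = (-5 - (2)·1.200) / (3) = -2.467
  v = (12 - (-2)·-2.467) / (5) = 1.413
Iteration 3:
  u = (-5 - (2)·1.413) / (3) = -2.609
  v = (12 - (-2)·-2.609) / (5) = 1.356
Iteration 4:
  u = (-5 - (2)·1.356) / (3) = -2.571
  v = (12 - (-2)·-2.571) / (5) = 1.372

-2.571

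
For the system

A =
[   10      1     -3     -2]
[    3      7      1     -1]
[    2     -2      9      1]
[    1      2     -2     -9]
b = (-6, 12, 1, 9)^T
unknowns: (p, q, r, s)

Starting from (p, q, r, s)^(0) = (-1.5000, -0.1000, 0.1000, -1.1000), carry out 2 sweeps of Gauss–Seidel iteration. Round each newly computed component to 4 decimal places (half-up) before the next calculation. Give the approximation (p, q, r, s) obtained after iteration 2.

Iteration 1:
  p = (-6 - (1)·-0.1000 - (-3)·0.1000 - (-2)·-1.1000) / (10) = -0.7800
  q = (12 - (3)·-0.7800 - (1)·0.1000 - (-1)·-1.1000) / (7) = 1.8771
  r = (1 - (2)·-0.7800 - (-2)·1.8771 - (1)·-1.1000) / (9) = 0.8238
  s = (9 - (1)·-0.7800 - (2)·1.8771 - (-2)·0.8238) / (-9) = -0.8526
Iteration 2:
  p = (-6 - (1)·1.8771 - (-3)·0.8238 - (-2)·-0.8526) / (10) = -0.7111
  q = (12 - (3)·-0.7111 - (1)·0.8238 - (-1)·-0.8526) / (7) = 1.7796
  r = (1 - (2)·-0.7111 - (-2)·1.7796 - (1)·-0.8526) / (9) = 0.7593
  s = (9 - (1)·-0.7111 - (2)·1.7796 - (-2)·0.7593) / (-9) = -0.8523

(-0.7111, 1.7796, 0.7593, -0.8523)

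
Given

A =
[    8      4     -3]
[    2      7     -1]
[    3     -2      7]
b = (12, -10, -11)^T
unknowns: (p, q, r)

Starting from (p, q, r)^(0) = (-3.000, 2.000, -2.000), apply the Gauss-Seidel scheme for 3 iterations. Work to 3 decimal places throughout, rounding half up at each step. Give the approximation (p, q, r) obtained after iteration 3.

Iteration 1:
  p = (12 - (4)·2.000 - (-3)·-2.000) / (8) = -0.250
  q = (-10 - (2)·-0.250 - (-1)·-2.000) / (7) = -1.643
  r = (-11 - (3)·-0.250 - (-2)·-1.643) / (7) = -1.934
Iteration 2:
  p = (12 - (4)·-1.643 - (-3)·-1.934) / (8) = 1.596
  q = (-10 - (2)·1.596 - (-1)·-1.934) / (7) = -2.161
  r = (-11 - (3)·1.596 - (-2)·-2.161) / (7) = -2.873
Iteration 3:
  p = (12 - (4)·-2.161 - (-3)·-2.873) / (8) = 1.503
  q = (-10 - (2)·1.503 - (-1)·-2.873) / (7) = -2.268
  r = (-11 - (3)·1.503 - (-2)·-2.268) / (7) = -2.864

(1.503, -2.268, -2.864)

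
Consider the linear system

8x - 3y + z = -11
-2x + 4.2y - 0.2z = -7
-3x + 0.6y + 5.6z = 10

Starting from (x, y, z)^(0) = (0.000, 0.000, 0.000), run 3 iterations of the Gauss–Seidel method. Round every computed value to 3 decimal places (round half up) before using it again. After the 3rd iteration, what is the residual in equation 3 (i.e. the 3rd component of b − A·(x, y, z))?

-0.002

Iteration 1:
  x = (-11 - (-3)·0.000 - (1)·0.000) / (8) = -1.375
  y = (-7 - (-2)·-1.375 - (-0.2)·0.000) / (4.2) = -2.321
  z = (10 - (-3)·-1.375 - (0.6)·-2.321) / (5.6) = 1.298
Iteration 2:
  x = (-11 - (-3)·-2.321 - (1)·1.298) / (8) = -2.408
  y = (-7 - (-2)·-2.408 - (-0.2)·1.298) / (4.2) = -2.752
  z = (10 - (-3)·-2.408 - (0.6)·-2.752) / (5.6) = 0.791
Iteration 3:
  x = (-11 - (-3)·-2.752 - (1)·0.791) / (8) = -2.506
  y = (-7 - (-2)·-2.506 - (-0.2)·0.791) / (4.2) = -2.822
  z = (10 - (-3)·-2.506 - (0.6)·-2.822) / (5.6) = 0.746
Residual b − A·x = (-0.164, -0.010, -0.002)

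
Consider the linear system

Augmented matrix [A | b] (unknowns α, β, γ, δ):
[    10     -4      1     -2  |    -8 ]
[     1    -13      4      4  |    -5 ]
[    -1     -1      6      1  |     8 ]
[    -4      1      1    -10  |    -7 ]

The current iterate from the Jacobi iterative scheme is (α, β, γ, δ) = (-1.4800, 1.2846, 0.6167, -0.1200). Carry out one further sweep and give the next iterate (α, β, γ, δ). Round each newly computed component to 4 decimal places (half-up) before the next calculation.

(-0.3718, 0.4236, 1.3208, 1.4821)

One sweep:
  α = (-8 - (-4)·1.2846 - (1)·0.6167 - (-2)·-0.1200) / (10) = -0.3718
  β = (-5 - (1)·-1.4800 - (4)·0.6167 - (4)·-0.1200) / (-13) = 0.4236
  γ = (8 - (-1)·-1.4800 - (-1)·1.2846 - (1)·-0.1200) / (6) = 1.3208
  δ = (-7 - (-4)·-1.4800 - (1)·1.2846 - (1)·0.6167) / (-10) = 1.4821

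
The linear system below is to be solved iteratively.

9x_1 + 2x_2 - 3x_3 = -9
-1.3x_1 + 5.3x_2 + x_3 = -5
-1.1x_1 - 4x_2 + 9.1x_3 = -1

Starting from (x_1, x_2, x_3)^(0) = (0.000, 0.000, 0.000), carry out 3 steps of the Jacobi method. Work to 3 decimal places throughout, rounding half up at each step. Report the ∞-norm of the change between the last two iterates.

Iteration 1:
  x_1 = (-9 - (2)·0.000 - (-3)·0.000) / (9) = -1.000
  x_2 = (-5 - (-1.3)·0.000 - (1)·0.000) / (5.3) = -0.943
  x_3 = (-1 - (-1.1)·0.000 - (-4)·0.000) / (9.1) = -0.110
Iteration 2:
  x_1 = (-9 - (2)·-0.943 - (-3)·-0.110) / (9) = -0.827
  x_2 = (-5 - (-1.3)·-1.000 - (1)·-0.110) / (5.3) = -1.168
  x_3 = (-1 - (-1.1)·-1.000 - (-4)·-0.943) / (9.1) = -0.645
Iteration 3:
  x_1 = (-9 - (2)·-1.168 - (-3)·-0.645) / (9) = -0.955
  x_2 = (-5 - (-1.3)·-0.827 - (1)·-0.645) / (5.3) = -1.025
  x_3 = (-1 - (-1.1)·-0.827 - (-4)·-1.168) / (9.1) = -0.723
Change: (-0.128, 0.143, -0.078) → max |·| = 0.143

0.143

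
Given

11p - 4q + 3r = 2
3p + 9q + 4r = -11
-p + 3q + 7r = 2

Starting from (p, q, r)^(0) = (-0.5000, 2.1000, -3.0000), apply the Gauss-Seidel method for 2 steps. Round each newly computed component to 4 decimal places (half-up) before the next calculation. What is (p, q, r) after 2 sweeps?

(-0.1939, -1.4874, 0.8955)

Iteration 1:
  p = (2 - (-4)·2.1000 - (3)·-3.0000) / (11) = 1.7636
  q = (-11 - (3)·1.7636 - (4)·-3.0000) / (9) = -0.4768
  r = (2 - (-1)·1.7636 - (3)·-0.4768) / (7) = 0.7420
Iteration 2:
  p = (2 - (-4)·-0.4768 - (3)·0.7420) / (11) = -0.1939
  q = (-11 - (3)·-0.1939 - (4)·0.7420) / (9) = -1.4874
  r = (2 - (-1)·-0.1939 - (3)·-1.4874) / (7) = 0.8955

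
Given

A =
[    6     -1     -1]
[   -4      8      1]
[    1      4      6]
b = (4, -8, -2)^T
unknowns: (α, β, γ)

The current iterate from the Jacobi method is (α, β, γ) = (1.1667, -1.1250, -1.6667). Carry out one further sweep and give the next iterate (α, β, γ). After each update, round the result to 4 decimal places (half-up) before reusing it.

One sweep:
  α = (4 - (-1)·-1.1250 - (-1)·-1.6667) / (6) = 0.2014
  β = (-8 - (-4)·1.1667 - (1)·-1.6667) / (8) = -0.2083
  γ = (-2 - (1)·1.1667 - (4)·-1.1250) / (6) = 0.2222

(0.2014, -0.2083, 0.2222)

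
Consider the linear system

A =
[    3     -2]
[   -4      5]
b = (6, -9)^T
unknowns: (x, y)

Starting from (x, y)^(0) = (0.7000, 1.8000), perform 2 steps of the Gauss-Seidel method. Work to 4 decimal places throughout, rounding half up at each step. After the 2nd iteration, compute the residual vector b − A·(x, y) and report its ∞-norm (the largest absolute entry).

Iteration 1:
  x = (6 - (-2)·1.8000) / (3) = 3.2000
  y = (-9 - (-4)·3.2000) / (5) = 0.7600
Iteration 2:
  x = (6 - (-2)·0.7600) / (3) = 2.5067
  y = (-9 - (-4)·2.5067) / (5) = 0.2054
Residual b − A·x = (-1.1093, -0.0002); ∞-norm = 1.1093

1.1093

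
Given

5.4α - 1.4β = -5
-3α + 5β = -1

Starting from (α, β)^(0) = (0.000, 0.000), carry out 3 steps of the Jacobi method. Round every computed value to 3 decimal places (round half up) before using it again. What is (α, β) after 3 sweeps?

(-1.122, -0.787)

Iteration 1:
  α = (-5 - (-1.4)·0.000) / (5.4) = -0.926
  β = (-1 - (-3)·0.000) / (5) = -0.200
Iteration 2:
  α = (-5 - (-1.4)·-0.200) / (5.4) = -0.978
  β = (-1 - (-3)·-0.926) / (5) = -0.756
Iteration 3:
  α = (-5 - (-1.4)·-0.756) / (5.4) = -1.122
  β = (-1 - (-3)·-0.978) / (5) = -0.787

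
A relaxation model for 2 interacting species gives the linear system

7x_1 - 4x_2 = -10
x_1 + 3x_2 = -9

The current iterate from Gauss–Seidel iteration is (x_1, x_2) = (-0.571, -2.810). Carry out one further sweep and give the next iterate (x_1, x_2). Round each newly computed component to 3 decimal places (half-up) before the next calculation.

(-3.034, -1.989)

One sweep:
  x_1 = (-10 - (-4)·-2.810) / (7) = -3.034
  x_2 = (-9 - (1)·-3.034) / (3) = -1.989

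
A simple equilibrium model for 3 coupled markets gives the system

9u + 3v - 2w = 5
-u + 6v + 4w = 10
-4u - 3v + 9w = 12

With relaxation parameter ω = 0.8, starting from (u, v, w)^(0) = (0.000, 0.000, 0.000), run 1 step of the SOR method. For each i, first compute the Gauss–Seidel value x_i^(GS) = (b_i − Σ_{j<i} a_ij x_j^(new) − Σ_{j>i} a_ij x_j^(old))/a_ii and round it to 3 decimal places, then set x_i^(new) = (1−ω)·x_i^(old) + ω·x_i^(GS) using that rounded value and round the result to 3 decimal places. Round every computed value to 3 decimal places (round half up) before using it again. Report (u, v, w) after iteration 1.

(0.445, 1.393, 1.596)

Iteration 1:
  u: GS value = (5 - (3)·0.000 - (-2)·0.000) / (9) = 0.556;  u ← (1−ω)·0.000 + ω·0.556 = 0.445
  v: GS value = (10 - (-1)·0.445 - (4)·0.000) / (6) = 1.741;  v ← (1−ω)·0.000 + ω·1.741 = 1.393
  w: GS value = (12 - (-4)·0.445 - (-3)·1.393) / (9) = 1.995;  w ← (1−ω)·0.000 + ω·1.995 = 1.596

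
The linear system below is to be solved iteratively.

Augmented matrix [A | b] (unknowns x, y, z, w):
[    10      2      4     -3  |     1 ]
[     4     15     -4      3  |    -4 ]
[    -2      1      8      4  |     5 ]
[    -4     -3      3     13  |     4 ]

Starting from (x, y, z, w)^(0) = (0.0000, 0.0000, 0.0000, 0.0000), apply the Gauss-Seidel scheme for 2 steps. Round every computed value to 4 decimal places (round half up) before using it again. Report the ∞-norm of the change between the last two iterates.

0.2092

Iteration 1:
  x = (1 - (2)·0.0000 - (4)·0.0000 - (-3)·0.0000) / (10) = 0.1000
  y = (-4 - (4)·0.1000 - (-4)·0.0000 - (3)·0.0000) / (15) = -0.2933
  z = (5 - (-2)·0.1000 - (1)·-0.2933 - (4)·0.0000) / (8) = 0.6867
  w = (4 - (-4)·0.1000 - (-3)·-0.2933 - (3)·0.6867) / (13) = 0.1123
Iteration 2:
  x = (1 - (2)·-0.2933 - (4)·0.6867 - (-3)·0.1123) / (10) = -0.0823
  y = (-4 - (4)·-0.0823 - (-4)·0.6867 - (3)·0.1123) / (15) = -0.0841
  z = (5 - (-2)·-0.0823 - (1)·-0.0841 - (4)·0.1123) / (8) = 0.5588
  w = (4 - (-4)·-0.0823 - (-3)·-0.0841 - (3)·0.5588) / (13) = 0.1340
Change: (-0.1823, 0.2092, -0.1279, 0.0217) → max |·| = 0.2092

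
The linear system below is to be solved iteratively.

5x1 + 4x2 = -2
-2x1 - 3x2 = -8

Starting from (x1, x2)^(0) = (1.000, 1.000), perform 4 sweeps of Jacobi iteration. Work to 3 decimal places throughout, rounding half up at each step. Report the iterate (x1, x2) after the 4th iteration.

Iteration 1:
  x1 = (-2 - (4)·1.000) / (5) = -1.200
  x2 = (-8 - (-2)·1.000) / (-3) = 2.000
Iteration 2:
  x1 = (-2 - (4)·2.000) / (5) = -2.000
  x2 = (-8 - (-2)·-1.200) / (-3) = 3.467
Iteration 3:
  x1 = (-2 - (4)·3.467) / (5) = -3.174
  x2 = (-8 - (-2)·-2.000) / (-3) = 4.000
Iteration 4:
  x1 = (-2 - (4)·4.000) / (5) = -3.600
  x2 = (-8 - (-2)·-3.174) / (-3) = 4.783

(-3.600, 4.783)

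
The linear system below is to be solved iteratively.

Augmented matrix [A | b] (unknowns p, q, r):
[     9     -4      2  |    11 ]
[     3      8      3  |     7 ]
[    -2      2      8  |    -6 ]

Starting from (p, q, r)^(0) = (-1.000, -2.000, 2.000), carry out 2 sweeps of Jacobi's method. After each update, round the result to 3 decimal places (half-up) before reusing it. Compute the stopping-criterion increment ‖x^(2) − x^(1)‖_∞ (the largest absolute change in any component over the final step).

Iteration 1:
  p = (11 - (-4)·-2.000 - (2)·2.000) / (9) = -0.111
  q = (7 - (3)·-1.000 - (3)·2.000) / (8) = 0.500
  r = (-6 - (-2)·-1.000 - (2)·-2.000) / (8) = -0.500
Iteration 2:
  p = (11 - (-4)·0.500 - (2)·-0.500) / (9) = 1.556
  q = (7 - (3)·-0.111 - (3)·-0.500) / (8) = 1.104
  r = (-6 - (-2)·-0.111 - (2)·0.500) / (8) = -0.903
Change: (1.667, 0.604, -0.403) → max |·| = 1.667

1.667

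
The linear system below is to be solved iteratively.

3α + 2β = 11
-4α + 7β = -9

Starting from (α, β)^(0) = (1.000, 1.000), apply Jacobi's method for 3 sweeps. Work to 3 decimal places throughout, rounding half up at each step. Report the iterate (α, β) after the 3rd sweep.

Iteration 1:
  α = (11 - (2)·1.000) / (3) = 3.000
  β = (-9 - (-4)·1.000) / (7) = -0.714
Iteration 2:
  α = (11 - (2)·-0.714) / (3) = 4.143
  β = (-9 - (-4)·3.000) / (7) = 0.429
Iteration 3:
  α = (11 - (2)·0.429) / (3) = 3.381
  β = (-9 - (-4)·4.143) / (7) = 1.082

(3.381, 1.082)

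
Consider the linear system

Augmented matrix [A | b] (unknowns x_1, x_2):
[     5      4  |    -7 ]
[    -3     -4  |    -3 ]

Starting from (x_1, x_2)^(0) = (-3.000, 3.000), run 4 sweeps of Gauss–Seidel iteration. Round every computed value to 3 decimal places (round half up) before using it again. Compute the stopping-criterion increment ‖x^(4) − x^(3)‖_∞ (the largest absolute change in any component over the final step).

0.173

Iteration 1:
  x_1 = (-7 - (4)·3.000) / (5) = -3.800
  x_2 = (-3 - (-3)·-3.800) / (-4) = 3.600
Iteration 2:
  x_1 = (-7 - (4)·3.600) / (5) = -4.280
  x_2 = (-3 - (-3)·-4.280) / (-4) = 3.960
Iteration 3:
  x_1 = (-7 - (4)·3.960) / (5) = -4.568
  x_2 = (-3 - (-3)·-4.568) / (-4) = 4.176
Iteration 4:
  x_1 = (-7 - (4)·4.176) / (5) = -4.741
  x_2 = (-3 - (-3)·-4.741) / (-4) = 4.306
Change: (-0.173, 0.130) → max |·| = 0.173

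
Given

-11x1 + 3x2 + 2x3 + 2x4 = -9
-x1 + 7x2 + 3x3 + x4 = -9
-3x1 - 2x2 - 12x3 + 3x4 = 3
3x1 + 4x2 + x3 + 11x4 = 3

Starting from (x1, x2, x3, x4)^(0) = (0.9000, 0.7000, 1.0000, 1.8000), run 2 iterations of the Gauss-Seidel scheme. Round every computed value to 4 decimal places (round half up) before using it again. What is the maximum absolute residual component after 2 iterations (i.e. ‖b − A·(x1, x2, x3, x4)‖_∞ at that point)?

1.2903

Iteration 1:
  x1 = (-9 - (3)·0.7000 - (2)·1.0000 - (2)·1.8000) / (-11) = 1.5182
  x2 = (-9 - (-1)·1.5182 - (3)·1.0000 - (1)·1.8000) / (7) = -1.7545
  x3 = (3 - (-3)·1.5182 - (-2)·-1.7545 - (3)·1.8000) / (-12) = 0.1129
  x4 = (3 - (3)·1.5182 - (4)·-1.7545 - (1)·0.1129) / (11) = 0.4864
Iteration 2:
  x1 = (-9 - (3)·-1.7545 - (2)·0.1129 - (2)·0.4864) / (-11) = 0.4486
  x2 = (-9 - (-1)·0.4486 - (3)·0.1129 - (1)·0.4864) / (7) = -1.3395
  x3 = (3 - (-3)·0.4486 - (-2)·-1.3395 - (3)·0.4864) / (-12) = -0.0173
  x4 = (3 - (3)·0.4486 - (4)·-1.3395 - (1)·-0.0173) / (11) = 0.6390
Residual b − A·x = (-1.2903, 0.2380, -0.4578, 0.0005); ∞-norm = 1.2903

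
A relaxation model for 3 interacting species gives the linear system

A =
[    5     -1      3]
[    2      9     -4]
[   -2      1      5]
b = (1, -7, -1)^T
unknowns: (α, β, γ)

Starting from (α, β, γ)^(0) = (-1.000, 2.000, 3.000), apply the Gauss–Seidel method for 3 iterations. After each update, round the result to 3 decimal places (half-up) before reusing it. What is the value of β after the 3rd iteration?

Iteration 1:
  α = (1 - (-1)·2.000 - (3)·3.000) / (5) = -1.200
  β = (-7 - (2)·-1.200 - (-4)·3.000) / (9) = 0.822
  γ = (-1 - (-2)·-1.200 - (1)·0.822) / (5) = -0.844
Iteration 2:
  α = (1 - (-1)·0.822 - (3)·-0.844) / (5) = 0.871
  β = (-7 - (2)·0.871 - (-4)·-0.844) / (9) = -1.346
  γ = (-1 - (-2)·0.871 - (1)·-1.346) / (5) = 0.418
Iteration 3:
  α = (1 - (-1)·-1.346 - (3)·0.418) / (5) = -0.320
  β = (-7 - (2)·-0.320 - (-4)·0.418) / (9) = -0.521
  γ = (-1 - (-2)·-0.320 - (1)·-0.521) / (5) = -0.224

-0.521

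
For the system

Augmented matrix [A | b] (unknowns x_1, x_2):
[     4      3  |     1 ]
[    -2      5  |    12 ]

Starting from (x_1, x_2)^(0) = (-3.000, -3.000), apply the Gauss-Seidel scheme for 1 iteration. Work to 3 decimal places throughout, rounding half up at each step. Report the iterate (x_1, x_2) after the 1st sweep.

(2.500, 3.400)

Iteration 1:
  x_1 = (1 - (3)·-3.000) / (4) = 2.500
  x_2 = (12 - (-2)·2.500) / (5) = 3.400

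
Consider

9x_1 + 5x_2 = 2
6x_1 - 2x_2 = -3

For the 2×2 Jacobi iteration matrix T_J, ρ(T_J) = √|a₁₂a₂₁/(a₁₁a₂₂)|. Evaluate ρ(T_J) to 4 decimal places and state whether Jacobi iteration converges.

1.2910

a₁₂a₂₁/(a₁₁a₂₂) = (5)·(6) / ((9)·(-2)) = -1.666667
ρ = √|-1.666667| = √1.666667 = 1.2910
ρ > 1, so Jacobi diverges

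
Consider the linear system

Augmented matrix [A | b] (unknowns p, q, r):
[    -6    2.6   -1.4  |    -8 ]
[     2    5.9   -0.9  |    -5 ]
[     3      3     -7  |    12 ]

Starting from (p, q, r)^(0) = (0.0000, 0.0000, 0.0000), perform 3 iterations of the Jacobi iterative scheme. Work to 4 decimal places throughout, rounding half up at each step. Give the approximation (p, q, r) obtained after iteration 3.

(1.0084, -1.5403, -1.7978)

Iteration 1:
  p = (-8 - (2.6)·0.0000 - (-1.4)·0.0000) / (-6) = 1.3333
  q = (-5 - (2)·0.0000 - (-0.9)·0.0000) / (5.9) = -0.8475
  r = (12 - (3)·0.0000 - (3)·0.0000) / (-7) = -1.7143
Iteration 2:
  p = (-8 - (2.6)·-0.8475 - (-1.4)·-1.7143) / (-6) = 1.3661
  q = (-5 - (2)·1.3333 - (-0.9)·-1.7143) / (5.9) = -1.5609
  r = (12 - (3)·1.3333 - (3)·-0.8475) / (-7) = -1.5061
Iteration 3:
  p = (-8 - (2.6)·-1.5609 - (-1.4)·-1.5061) / (-6) = 1.0084
  q = (-5 - (2)·1.3661 - (-0.9)·-1.5061) / (5.9) = -1.5403
  r = (12 - (3)·1.3661 - (3)·-1.5609) / (-7) = -1.7978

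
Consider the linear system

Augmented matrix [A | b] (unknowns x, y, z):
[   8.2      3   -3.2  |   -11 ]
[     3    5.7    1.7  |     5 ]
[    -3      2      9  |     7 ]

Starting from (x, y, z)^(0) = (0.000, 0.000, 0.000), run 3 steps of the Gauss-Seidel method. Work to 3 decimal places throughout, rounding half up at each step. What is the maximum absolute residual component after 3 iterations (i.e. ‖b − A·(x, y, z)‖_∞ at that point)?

Iteration 1:
  x = (-11 - (3)·0.000 - (-3.2)·0.000) / (8.2) = -1.341
  y = (5 - (3)·-1.341 - (1.7)·0.000) / (5.7) = 1.583
  z = (7 - (-3)·-1.341 - (2)·1.583) / (9) = -0.021
Iteration 2:
  x = (-11 - (3)·1.583 - (-3.2)·-0.021) / (8.2) = -1.929
  y = (5 - (3)·-1.929 - (1.7)·-0.021) / (5.7) = 1.899
  z = (7 - (-3)·-1.929 - (2)·1.899) / (9) = -0.287
Iteration 3:
  x = (-11 - (3)·1.899 - (-3.2)·-0.287) / (8.2) = -2.148
  y = (5 - (3)·-2.148 - (1.7)·-0.287) / (5.7) = 2.093
  z = (7 - (-3)·-2.148 - (2)·2.093) / (9) = -0.403
Residual b − A·x = (-0.955, 0.199, -0.003); ∞-norm = 0.955

0.955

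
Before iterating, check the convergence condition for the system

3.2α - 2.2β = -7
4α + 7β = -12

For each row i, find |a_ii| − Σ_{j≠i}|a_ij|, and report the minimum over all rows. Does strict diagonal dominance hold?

row 1: |3.2| − (2.2) = 1
row 2: |7| − (4) = 3
minimum over rows = 1 → strictly diagonally dominant (convergence guaranteed)

1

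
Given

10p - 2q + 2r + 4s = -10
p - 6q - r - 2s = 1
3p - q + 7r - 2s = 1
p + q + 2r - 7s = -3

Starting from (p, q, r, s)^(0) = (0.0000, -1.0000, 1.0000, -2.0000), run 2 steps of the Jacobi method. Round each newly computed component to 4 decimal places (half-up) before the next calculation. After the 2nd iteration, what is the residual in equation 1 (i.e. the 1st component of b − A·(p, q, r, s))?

Iteration 1:
  p = (-10 - (-2)·-1.0000 - (2)·1.0000 - (4)·-2.0000) / (10) = -0.6000
  q = (1 - (1)·0.0000 - (-1)·1.0000 - (-2)·-2.0000) / (-6) = 0.3333
  r = (1 - (3)·0.0000 - (-1)·-1.0000 - (-2)·-2.0000) / (7) = -0.5714
  s = (-3 - (1)·0.0000 - (1)·-1.0000 - (2)·1.0000) / (-7) = 0.5714
Iteration 2:
  p = (-10 - (-2)·0.3333 - (2)·-0.5714 - (4)·0.5714) / (10) = -1.0476
  q = (1 - (1)·-0.6000 - (-1)·-0.5714 - (-2)·0.5714) / (-6) = -0.3619
  r = (1 - (3)·-0.6000 - (-1)·0.3333 - (-2)·0.5714) / (7) = 0.6109
  s = (-3 - (1)·-0.6000 - (1)·0.3333 - (2)·-0.5714) / (-7) = 0.2272
Residual b − A·x = (-2.3784, 0.9415, -0.0410, -1.2219)

-2.3784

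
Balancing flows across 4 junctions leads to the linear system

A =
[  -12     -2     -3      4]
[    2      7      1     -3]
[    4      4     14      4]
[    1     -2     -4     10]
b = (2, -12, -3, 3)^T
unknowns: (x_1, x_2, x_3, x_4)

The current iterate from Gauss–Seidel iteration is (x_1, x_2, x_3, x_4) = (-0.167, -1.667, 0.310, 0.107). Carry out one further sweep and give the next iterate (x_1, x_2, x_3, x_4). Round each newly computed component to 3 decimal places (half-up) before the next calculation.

(0.069, -1.732, 0.230, 0.039)

One sweep:
  x_1 = (2 - (-2)·-1.667 - (-3)·0.310 - (4)·0.107) / (-12) = 0.069
  x_2 = (-12 - (2)·0.069 - (1)·0.310 - (-3)·0.107) / (7) = -1.732
  x_3 = (-3 - (4)·0.069 - (4)·-1.732 - (4)·0.107) / (14) = 0.230
  x_4 = (3 - (1)·0.069 - (-2)·-1.732 - (-4)·0.230) / (10) = 0.039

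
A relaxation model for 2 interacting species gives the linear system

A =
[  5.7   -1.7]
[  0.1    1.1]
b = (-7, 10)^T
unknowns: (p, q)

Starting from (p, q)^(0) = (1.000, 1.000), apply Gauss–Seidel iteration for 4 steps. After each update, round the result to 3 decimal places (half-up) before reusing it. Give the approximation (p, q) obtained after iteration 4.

(1.444, 8.960)

Iteration 1:
  p = (-7 - (-1.7)·1.000) / (5.7) = -0.930
  q = (10 - (0.1)·-0.930) / (1.1) = 9.175
Iteration 2:
  p = (-7 - (-1.7)·9.175) / (5.7) = 1.508
  q = (10 - (0.1)·1.508) / (1.1) = 8.954
Iteration 3:
  p = (-7 - (-1.7)·8.954) / (5.7) = 1.442
  q = (10 - (0.1)·1.442) / (1.1) = 8.960
Iteration 4:
  p = (-7 - (-1.7)·8.960) / (5.7) = 1.444
  q = (10 - (0.1)·1.444) / (1.1) = 8.960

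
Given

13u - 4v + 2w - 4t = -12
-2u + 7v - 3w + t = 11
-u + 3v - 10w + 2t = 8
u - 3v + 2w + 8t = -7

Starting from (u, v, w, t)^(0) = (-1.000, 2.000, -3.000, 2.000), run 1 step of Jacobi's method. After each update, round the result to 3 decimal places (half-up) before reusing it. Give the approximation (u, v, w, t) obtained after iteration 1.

(0.769, -0.286, 0.300, 0.750)

Iteration 1:
  u = (-12 - (-4)·2.000 - (2)·-3.000 - (-4)·2.000) / (13) = 0.769
  v = (11 - (-2)·-1.000 - (-3)·-3.000 - (1)·2.000) / (7) = -0.286
  w = (8 - (-1)·-1.000 - (3)·2.000 - (2)·2.000) / (-10) = 0.300
  t = (-7 - (1)·-1.000 - (-3)·2.000 - (2)·-3.000) / (8) = 0.750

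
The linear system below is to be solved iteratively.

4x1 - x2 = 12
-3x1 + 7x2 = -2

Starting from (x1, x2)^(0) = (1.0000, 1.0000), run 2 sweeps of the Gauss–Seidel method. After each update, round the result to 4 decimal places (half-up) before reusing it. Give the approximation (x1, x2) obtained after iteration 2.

Iteration 1:
  x1 = (12 - (-1)·1.0000) / (4) = 3.2500
  x2 = (-2 - (-3)·3.2500) / (7) = 1.1071
Iteration 2:
  x1 = (12 - (-1)·1.1071) / (4) = 3.2768
  x2 = (-2 - (-3)·3.2768) / (7) = 1.1186

(3.2768, 1.1186)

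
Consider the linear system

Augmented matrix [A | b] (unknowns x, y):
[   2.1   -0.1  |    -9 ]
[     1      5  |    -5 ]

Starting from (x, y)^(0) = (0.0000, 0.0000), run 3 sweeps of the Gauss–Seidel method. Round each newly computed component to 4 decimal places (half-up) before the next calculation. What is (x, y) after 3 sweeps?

(-4.2925, -0.1415)

Iteration 1:
  x = (-9 - (-0.1)·0.0000) / (2.1) = -4.2857
  y = (-5 - (1)·-4.2857) / (5) = -0.1429
Iteration 2:
  x = (-9 - (-0.1)·-0.1429) / (2.1) = -4.2925
  y = (-5 - (1)·-4.2925) / (5) = -0.1415
Iteration 3:
  x = (-9 - (-0.1)·-0.1415) / (2.1) = -4.2925
  y = (-5 - (1)·-4.2925) / (5) = -0.1415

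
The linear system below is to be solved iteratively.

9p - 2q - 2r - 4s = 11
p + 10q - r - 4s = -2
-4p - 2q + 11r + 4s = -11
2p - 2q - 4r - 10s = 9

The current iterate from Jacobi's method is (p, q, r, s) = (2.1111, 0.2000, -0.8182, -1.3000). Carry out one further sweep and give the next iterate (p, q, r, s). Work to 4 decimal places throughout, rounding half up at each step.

(0.5071, -1.0129, 0.2768, -0.1905)

One sweep:
  p = (11 - (-2)·0.2000 - (-2)·-0.8182 - (-4)·-1.3000) / (9) = 0.5071
  q = (-2 - (1)·2.1111 - (-1)·-0.8182 - (-4)·-1.3000) / (10) = -1.0129
  r = (-11 - (-4)·2.1111 - (-2)·0.2000 - (4)·-1.3000) / (11) = 0.2768
  s = (9 - (2)·2.1111 - (-2)·0.2000 - (-4)·-0.8182) / (-10) = -0.1905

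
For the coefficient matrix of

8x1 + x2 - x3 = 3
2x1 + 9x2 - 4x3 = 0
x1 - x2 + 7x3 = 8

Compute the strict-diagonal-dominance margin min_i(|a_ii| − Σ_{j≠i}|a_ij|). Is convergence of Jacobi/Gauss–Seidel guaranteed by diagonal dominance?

row 1: |8| − (1+1) = 6
row 2: |9| − (2+4) = 3
row 3: |7| − (1+1) = 5
minimum over rows = 3 → strictly diagonally dominant (convergence guaranteed)

3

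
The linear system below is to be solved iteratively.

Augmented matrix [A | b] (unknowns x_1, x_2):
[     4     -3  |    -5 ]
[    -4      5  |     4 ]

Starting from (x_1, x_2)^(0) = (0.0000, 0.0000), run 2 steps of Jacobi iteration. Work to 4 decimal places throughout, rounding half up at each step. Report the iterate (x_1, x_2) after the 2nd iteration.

(-0.6500, -0.2000)

Iteration 1:
  x_1 = (-5 - (-3)·0.0000) / (4) = -1.2500
  x_2 = (4 - (-4)·0.0000) / (5) = 0.8000
Iteration 2:
  x_1 = (-5 - (-3)·0.8000) / (4) = -0.6500
  x_2 = (4 - (-4)·-1.2500) / (5) = -0.2000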